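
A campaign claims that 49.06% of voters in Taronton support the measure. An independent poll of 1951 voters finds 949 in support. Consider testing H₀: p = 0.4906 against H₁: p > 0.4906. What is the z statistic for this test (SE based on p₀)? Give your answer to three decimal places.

p̂ = 949/1951 ≈ 0.486417.
SE = √(p₀(1−p₀)/n) = √(0.24991/1951) = 0.011318.
z = (0.486417 − 0.4906)/0.011318 = -0.004183/0.011318 = -0.370.
p-value = P(Z > -0.370) ≈ 0.6441.

z = -0.370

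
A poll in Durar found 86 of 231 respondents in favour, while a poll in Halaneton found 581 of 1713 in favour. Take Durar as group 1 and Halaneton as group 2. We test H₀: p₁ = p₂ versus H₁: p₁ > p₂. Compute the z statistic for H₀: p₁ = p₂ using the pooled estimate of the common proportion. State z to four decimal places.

p̂₁ = 86/231 = 0.372294, p̂₂ = 581/1713 = 0.339171.
Pooled p̂ = (86+581)/(231+1713) = 667/1944 = 0.343107.
SE = √(0.225385 × 0.00491278) = 0.033276.
z = (0.372294 − 0.339171)/0.033276 = 0.033123/0.033276 = 0.9954.

z = 0.9954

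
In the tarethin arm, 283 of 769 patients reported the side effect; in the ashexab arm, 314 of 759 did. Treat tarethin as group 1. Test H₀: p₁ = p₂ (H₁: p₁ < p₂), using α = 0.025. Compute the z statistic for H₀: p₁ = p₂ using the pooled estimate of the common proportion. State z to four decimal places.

p̂₁ = 283/769 = 0.368010, p̂₂ = 314/759 = 0.413702.
Pooled p̂ = (283+314)/(769+759) = 597/1528 = 0.390707.
SE = √(0.238055 × 0.00261791) = 0.024964.
z = (0.368010 − 0.413702)/0.024964 = -0.045692/0.024964 = -1.8303.
p-value = P(Z < -1.830) ≈ 0.0336; since p > α = 0.025, fail to reject H₀.

z = -1.8303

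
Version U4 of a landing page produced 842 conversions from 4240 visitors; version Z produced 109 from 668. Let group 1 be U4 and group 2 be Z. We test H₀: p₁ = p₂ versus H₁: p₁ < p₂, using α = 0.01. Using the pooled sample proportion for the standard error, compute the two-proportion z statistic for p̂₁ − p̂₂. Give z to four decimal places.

z = 2.1522

p̂₁ = 842/4240 = 0.1985849, p̂₂ = 109/668 = 0.1631737.
Pooled p̂ = (842+109)/(4240+668) = 951/4908 = 0.1937653.
SE = √(p̂(1−p̂)(1/n₁+1/n₂)) = √(0.1937653·0.8062347·0.00173286) = √(0.000270707) = 0.0164532.
z = (0.1985849 − 0.1631737)/0.0164532 = 0.0354112/0.0164532 = 2.1522.
p-value = P(Z < 2.152) ≈ 0.9843; since p > α = 0.01, fail to reject H₀.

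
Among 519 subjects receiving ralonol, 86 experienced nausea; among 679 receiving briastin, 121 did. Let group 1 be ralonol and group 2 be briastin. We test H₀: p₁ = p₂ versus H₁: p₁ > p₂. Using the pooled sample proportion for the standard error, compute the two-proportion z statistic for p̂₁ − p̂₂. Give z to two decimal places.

z = -0.57

p̂₁ = 86/519 ≈ 0.1657, p̂₂ = 121/679 ≈ 0.1782.
Pooled p̂ = (86+121)/(519+679) = 207/1198 = 0.1728.
SE = √(p̂(1−p̂)(1/n₁+1/n₂)) = √(0.1728·0.8272·0.00339954) = √(0.000485904) = 0.0220.
z = (0.1657 − 0.1782)/0.0220 = -0.0125/0.0220 = -0.57.
p-value = P(Z > -0.567) ≈ 0.7147.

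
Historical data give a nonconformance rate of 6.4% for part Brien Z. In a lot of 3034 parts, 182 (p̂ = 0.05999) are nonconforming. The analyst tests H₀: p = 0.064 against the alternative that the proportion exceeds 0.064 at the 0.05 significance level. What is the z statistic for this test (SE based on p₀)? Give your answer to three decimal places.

p̂ = 182/3034 = 0.05999.
SE = √(p₀(1−p₀)/n) = √(0.059904/3034) = 0.00444.
z = (0.05999 − 0.064)/0.00444 = -0.00401/0.00444 = -0.903.
p-value = P(Z > -0.903) ≈ 0.8168, so at α = 0.05 we fail to reject H₀.

z = -0.903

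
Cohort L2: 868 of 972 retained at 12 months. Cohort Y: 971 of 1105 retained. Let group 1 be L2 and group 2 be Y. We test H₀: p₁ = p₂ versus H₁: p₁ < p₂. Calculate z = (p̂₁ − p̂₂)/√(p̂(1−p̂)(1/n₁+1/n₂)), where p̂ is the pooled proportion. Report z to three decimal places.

z = 1.019

p̂₁ = 868/972 = 0.89300, p̂₂ = 971/1105 = 0.87873.
Pooled p̂ = (868+971)/(972+1105) = 1839/2077 = 0.88541.
SE = √(p̂(1−p̂)(1/n₁+1/n₂)) = √(0.88541·0.11459·0.00193378) = √(0.000196198) = 0.01401.
z = (0.89300 − 0.87873)/0.01401 = 0.01427/0.01401 = 1.019.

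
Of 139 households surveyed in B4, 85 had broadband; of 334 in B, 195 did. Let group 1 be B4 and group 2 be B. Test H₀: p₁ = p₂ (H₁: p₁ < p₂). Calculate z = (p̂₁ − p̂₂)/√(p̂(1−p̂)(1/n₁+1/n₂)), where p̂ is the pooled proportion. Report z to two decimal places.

z = 0.56

p̂₁ = 85/139 ≈ 0.6115, p̂₂ = 195/334 ≈ 0.5838.
Pooled p̂ = (85+195)/(139+334) = 280/473 = 0.5920.
SE = √(0.241542 × 0.0101883) = 0.0496.
z = (0.6115 − 0.5838)/0.0496 = 0.0277/0.0496 = 0.56.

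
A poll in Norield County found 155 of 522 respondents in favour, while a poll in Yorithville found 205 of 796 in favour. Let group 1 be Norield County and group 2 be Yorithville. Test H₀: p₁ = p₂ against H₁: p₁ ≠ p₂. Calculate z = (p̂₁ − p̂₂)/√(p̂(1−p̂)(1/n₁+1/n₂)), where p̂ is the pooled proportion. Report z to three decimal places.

z = 1.570

p̂₁ = 155/522 ≈ 0.29693, p̂₂ = 205/796 ≈ 0.25754.
Pooled p̂ = (155+205)/(522+796) = 360/1318 = 0.27314.
SE = √(0.198535 × 0.00317199) = 0.02509.
z = (0.29693 − 0.25754)/0.02509 = 0.03939/0.02509 = 1.570.
p-value = 2·P(Z > 1.570) ≈ 0.1164.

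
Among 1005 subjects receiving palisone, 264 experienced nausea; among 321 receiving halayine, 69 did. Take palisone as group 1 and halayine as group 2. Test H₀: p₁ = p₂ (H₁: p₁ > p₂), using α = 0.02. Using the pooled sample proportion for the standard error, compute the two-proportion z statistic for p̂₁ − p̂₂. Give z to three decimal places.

z = 1.717

p̂₁ = 264/1005 = 0.26269, p̂₂ = 69/321 = 0.21495.
Pooled p̂ = (264+69)/(1005+321) = 333/1326 = 0.25113.
SE = √(0.188064 × 0.00411029) = 0.02780.
z = (0.26269 − 0.21495)/0.02780 = 0.04774/0.02780 = 1.717.
p-value = P(Z > 1.717) ≈ 0.0430; since p > α = 0.02, fail to reject H₀.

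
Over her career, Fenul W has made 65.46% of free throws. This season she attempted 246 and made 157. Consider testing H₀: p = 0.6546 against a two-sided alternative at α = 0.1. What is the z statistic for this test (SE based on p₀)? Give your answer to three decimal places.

z = -0.541

p̂ = 157/246 = 0.63821.
Standard error under H₀: √(0.6546×0.3454/246) = 0.03032.
z = (0.63821 − 0.6546)/0.03032 = -0.01639/0.03032 = -0.541.
p-value = 2·P(Z > 0.541) ≈ 0.5888. With α = 0.1, fail to reject H₀.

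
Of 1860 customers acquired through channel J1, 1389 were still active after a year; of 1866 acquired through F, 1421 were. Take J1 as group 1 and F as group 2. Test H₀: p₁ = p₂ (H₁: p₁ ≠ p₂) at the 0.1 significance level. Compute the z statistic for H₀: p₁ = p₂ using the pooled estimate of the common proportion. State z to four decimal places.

p̂₁ = 1389/1860 = 0.7467742, p̂₂ = 1421/1866 = 0.7615220.
Pooled p̂ = (1389+1421)/(1860+1866) = 2810/3726 = 0.7541600.
SE = √(0.185403 × 0.00107354) = 0.0141081.
z = (0.7467742 − 0.7615220)/0.0141081 = -0.0147478/0.0141081 = -1.0453.
p-value = 2·P(Z > 1.045) ≈ 0.2959. With α = 0.1, fail to reject H₀.

z = -1.0453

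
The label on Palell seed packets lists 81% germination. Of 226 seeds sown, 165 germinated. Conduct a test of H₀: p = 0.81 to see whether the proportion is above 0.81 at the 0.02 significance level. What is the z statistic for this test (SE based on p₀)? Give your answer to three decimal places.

p̂ = 165/226 ≈ 0.73009.
SE = √(p₀(1−p₀)/n) = √(0.1539/226) = 0.02610.
z = (0.73009 − 0.81)/0.02610 = -0.07991/0.02610 = -3.062.
p-value = P(Z > -3.062) ≈ 0.9989. With α = 0.02, fail to reject H₀.

z = -3.062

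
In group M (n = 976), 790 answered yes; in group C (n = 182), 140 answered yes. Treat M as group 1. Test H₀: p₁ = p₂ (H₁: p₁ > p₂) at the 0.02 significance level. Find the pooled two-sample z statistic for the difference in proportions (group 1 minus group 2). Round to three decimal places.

p̂₁ = 790/976 = 0.80943, p̂₂ = 140/182 = 0.76923.
Pooled p̂ = (790+140)/(976+182) = 930/1158 = 0.80311.
SE = √(p̂(1−p̂)(1/n₁+1/n₂)) = √(0.80311·0.19689·0.0065191) = √(0.00103083) = 0.03211.
z = (0.80943 − 0.76923)/0.03211 = 0.04020/0.03211 = 1.252.
p-value = P(Z > 1.252) ≈ 0.1053. With α = 0.02, fail to reject H₀.

z = 1.252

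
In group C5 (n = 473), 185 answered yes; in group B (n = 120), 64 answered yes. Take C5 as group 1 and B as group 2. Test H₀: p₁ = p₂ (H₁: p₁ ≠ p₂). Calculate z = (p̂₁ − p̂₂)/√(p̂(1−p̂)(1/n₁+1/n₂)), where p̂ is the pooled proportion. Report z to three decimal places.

z = -2.819

p̂₁ = 185/473 = 0.39112, p̂₂ = 64/120 = 0.53333.
Pooled p̂ = (185+64)/(473+120) = 249/593 = 0.41990.
SE = √(p̂(1−p̂)(1/n₁+1/n₂)) = √(0.41990·0.58010·0.0104475) = √(0.00254484) = 0.05045.
z = (0.39112 − 0.53333)/0.05045 = -0.14221/0.05045 = -2.819.
Two-sided p-value ≈ 2·Φ(−2.819) = 0.0048.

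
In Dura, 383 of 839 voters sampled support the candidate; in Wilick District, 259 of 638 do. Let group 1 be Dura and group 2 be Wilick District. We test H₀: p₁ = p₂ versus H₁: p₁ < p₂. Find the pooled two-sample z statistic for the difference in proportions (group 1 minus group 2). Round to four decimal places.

p̂₁ = 383/839 = 0.456496, p̂₂ = 259/638 = 0.405956.
Pooled p̂ = (383+259)/(839+638) = 642/1477 = 0.434665.
SE = √(p̂(1−p̂)(1/n₁+1/n₂)) = √(0.434665·0.565335·0.00275929) = √(0.000678045) = 0.026039.
z = (0.456496 − 0.405956)/0.026039 = 0.050540/0.026039 = 1.9409.

z = 1.9409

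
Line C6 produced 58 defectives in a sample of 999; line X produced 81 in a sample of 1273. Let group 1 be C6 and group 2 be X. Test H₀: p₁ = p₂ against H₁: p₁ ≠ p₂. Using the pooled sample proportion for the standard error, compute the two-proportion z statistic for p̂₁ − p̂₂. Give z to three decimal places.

p̂₁ = 58/999 ≈ 0.05806, p̂₂ = 81/1273 ≈ 0.06363.
Pooled p̂ = (58+81)/(999+1273) = 139/2272 = 0.06118.
SE = √(0.0574366 × 0.00178655) = 0.01013.
z = (0.05806 − 0.06363)/0.01013 = -0.00557/0.01013 = -0.550.
Two-sided p-value ≈ 2·Φ(−0.550) = 0.5823.

z = -0.550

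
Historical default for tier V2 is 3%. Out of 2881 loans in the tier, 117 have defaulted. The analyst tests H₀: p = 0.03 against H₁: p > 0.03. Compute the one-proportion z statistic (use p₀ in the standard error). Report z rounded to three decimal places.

z = 3.339

p̂ = 117/2881 ≈ 0.040611.
SE = √(p₀(1−p₀)/n) = √(0.0291/2881) = 0.003178.
z = (0.040611 − 0.03)/0.003178 = 0.010611/0.003178 = 3.339.
p-value = P(Z > 3.339) ≈ 0.0004.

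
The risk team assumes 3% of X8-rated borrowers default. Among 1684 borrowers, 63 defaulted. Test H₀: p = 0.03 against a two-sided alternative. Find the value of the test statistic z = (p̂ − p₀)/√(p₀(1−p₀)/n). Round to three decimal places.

z = 1.783

p̂ = 63/1684 ≈ 0.037411.
Standard error under H₀: √(0.03×0.97/1684) = 0.004157.
z = (0.037411 − 0.03)/0.004157 = 0.007411/0.004157 = 1.783.
p-value = 2·P(Z > 1.783) ≈ 0.0746.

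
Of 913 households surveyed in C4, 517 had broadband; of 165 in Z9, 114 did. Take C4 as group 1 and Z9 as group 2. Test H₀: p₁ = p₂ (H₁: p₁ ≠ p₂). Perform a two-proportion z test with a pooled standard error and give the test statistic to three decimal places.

p̂₁ = 517/913 = 0.566265, p̂₂ = 114/165 = 0.690909.
Pooled p̂ = (517+114)/(913+165) = 631/1078 = 0.585343.
SE = √(0.242717 × 0.0071559) = 0.041676.
z = (0.566265 − 0.690909)/0.041676 = -0.124644/0.041676 = -2.991.
Two-sided p-value ≈ 2·Φ(−2.991) = 0.0028.

z = -2.991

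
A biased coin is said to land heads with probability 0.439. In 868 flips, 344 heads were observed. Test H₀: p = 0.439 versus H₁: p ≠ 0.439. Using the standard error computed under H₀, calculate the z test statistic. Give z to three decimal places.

z = -2.534

p̂ = 344/868 = 0.396313.
Standard error under H₀: √(0.439×0.561/868) = 0.016844.
z = (0.396313 − 0.439)/0.016844 = -0.042687/0.016844 = -2.534.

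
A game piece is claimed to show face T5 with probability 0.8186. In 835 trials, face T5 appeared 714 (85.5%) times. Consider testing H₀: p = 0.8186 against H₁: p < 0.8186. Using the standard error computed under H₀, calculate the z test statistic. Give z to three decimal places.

z = 2.736

p̂ = 714/835 = 0.855090.
Standard error under H₀: √(0.8186×0.1814/835) = 0.013336.
z = (0.855090 − 0.8186)/0.013336 = 0.036490/0.013336 = 2.736.
p-value = P(Z < 2.736) ≈ 0.9969.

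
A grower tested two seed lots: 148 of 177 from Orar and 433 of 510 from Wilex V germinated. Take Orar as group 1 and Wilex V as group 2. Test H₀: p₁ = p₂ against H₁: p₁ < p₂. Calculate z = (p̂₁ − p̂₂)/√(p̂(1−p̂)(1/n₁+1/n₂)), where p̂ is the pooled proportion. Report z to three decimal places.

z = -0.408

p̂₁ = 148/177 ≈ 0.83616, p̂₂ = 433/510 ≈ 0.84902.
Pooled p̂ = (148+433)/(177+510) = 581/687 = 0.84571.
SE = √(0.130487 × 0.0076105) = 0.03151.
z = (0.83616 − 0.84902)/0.03151 = -0.01286/0.03151 = -0.408.
p-value = P(Z < -0.408) ≈ 0.3416.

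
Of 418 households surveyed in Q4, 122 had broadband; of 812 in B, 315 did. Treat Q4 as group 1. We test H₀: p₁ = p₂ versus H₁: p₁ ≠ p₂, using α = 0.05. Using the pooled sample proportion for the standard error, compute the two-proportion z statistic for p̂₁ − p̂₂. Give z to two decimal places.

p̂₁ = 122/418 = 0.2919, p̂₂ = 315/812 = 0.3879.
Pooled p̂ = (122+315)/(418+812) = 437/1230 = 0.3553.
SE = √(0.229057 × 0.00362387) = 0.0288.
z = (0.2919 − 0.3879)/0.0288 = -0.0960/0.0288 = -3.33.
p-value = 2·P(Z > 3.334) ≈ 0.0009. With α = 0.05, reject H₀.

z = -3.33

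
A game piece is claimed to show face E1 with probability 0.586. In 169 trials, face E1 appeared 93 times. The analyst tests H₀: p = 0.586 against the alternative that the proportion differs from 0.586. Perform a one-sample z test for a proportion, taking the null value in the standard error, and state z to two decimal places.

z = -0.94

p̂ = 93/169 ≈ 0.5503.
SE = √(p₀(1−p₀)/n) = √(0.2426/169) = 0.0379.
z = (0.5503 − 0.586)/0.0379 = -0.0357/0.0379 = -0.94.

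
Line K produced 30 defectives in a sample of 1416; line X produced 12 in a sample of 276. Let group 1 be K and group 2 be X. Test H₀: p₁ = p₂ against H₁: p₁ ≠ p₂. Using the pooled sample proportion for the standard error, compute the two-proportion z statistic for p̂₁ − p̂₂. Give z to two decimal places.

z = -2.18

p̂₁ = 30/1416 ≈ 0.02119, p̂₂ = 12/276 ≈ 0.04348.
Pooled p̂ = (30+12)/(1416+276) = 42/1692 = 0.02482.
SE = √(p̂(1−p̂)(1/n₁+1/n₂)) = √(0.02482·0.97518·0.0043294) = √(0.0001048) = 0.01024.
z = (0.02119 − 0.04348)/0.01024 = -0.02229/0.01024 = -2.18.
Two-sided p-value ≈ 2·Φ(−2.178) = 0.0294.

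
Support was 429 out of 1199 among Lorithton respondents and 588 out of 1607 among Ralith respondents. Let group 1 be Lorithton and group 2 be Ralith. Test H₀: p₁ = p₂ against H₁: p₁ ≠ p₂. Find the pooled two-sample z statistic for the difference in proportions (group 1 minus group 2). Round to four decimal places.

z = -0.4416

p̂₁ = 429/1199 = 0.357798, p̂₂ = 588/1607 = 0.365899.
Pooled p̂ = (429+588)/(1199+1607) = 1017/2806 = 0.362438.
SE = √(p̂(1−p̂)(1/n₁+1/n₂)) = √(0.362438·0.637562·0.00145631) = √(0.000336518) = 0.018344.
z = (0.357798 − 0.365899)/0.018344 = -0.008101/0.018344 = -0.4416.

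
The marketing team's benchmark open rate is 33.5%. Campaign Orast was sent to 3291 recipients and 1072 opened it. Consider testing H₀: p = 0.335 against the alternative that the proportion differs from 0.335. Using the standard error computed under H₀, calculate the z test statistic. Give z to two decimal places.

p̂ = 1072/3291 ≈ 0.3257.
Standard error under H₀: √(0.335×0.665/3291) = 0.0082.
z = (0.3257 − 0.335)/0.0082 = -0.0093/0.0082 = -1.13.
p-value = 2·P(Z > 1.126) ≈ 0.2602.

z = -1.13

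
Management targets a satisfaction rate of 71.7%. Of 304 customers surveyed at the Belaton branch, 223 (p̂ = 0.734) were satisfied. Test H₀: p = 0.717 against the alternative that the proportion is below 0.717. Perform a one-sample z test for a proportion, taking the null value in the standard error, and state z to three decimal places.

p̂ = 223/304 = 0.733553.
Under H₀, SE = √(0.717·0.283/304) = √(0.00066747) = 0.025835.
z = (0.733553 − 0.717)/0.025835 = 0.016553/0.025835 = 0.641.

z = 0.641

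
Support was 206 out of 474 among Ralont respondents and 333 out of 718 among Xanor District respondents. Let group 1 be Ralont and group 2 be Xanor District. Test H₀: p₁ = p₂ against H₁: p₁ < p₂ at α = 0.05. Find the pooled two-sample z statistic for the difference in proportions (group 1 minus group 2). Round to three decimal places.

z = -0.991

p̂₁ = 206/474 ≈ 0.43460, p̂₂ = 333/718 ≈ 0.46379.
Pooled p̂ = (206+333)/(474+718) = 539/1192 = 0.45218.
SE = √(0.247713 × 0.00350246) = 0.02946.
z = (0.43460 − 0.46379)/0.02946 = -0.02919/0.02946 = -0.991.
p-value = P(Z < -0.991) ≈ 0.1609; since p > α = 0.05, fail to reject H₀.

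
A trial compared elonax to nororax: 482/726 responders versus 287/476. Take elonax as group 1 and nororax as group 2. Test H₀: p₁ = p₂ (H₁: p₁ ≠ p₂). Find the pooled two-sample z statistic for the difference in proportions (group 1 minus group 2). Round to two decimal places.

z = 2.15

p̂₁ = 482/726 ≈ 0.66391, p̂₂ = 287/476 ≈ 0.60294.
Pooled p̂ = (482+287)/(726+476) = 769/1202 = 0.63977.
SE = √(p̂(1−p̂)(1/n₁+1/n₂)) = √(0.63977·0.36023·0.00347825) = √(0.000801616) = 0.02831.
z = (0.66391 − 0.60294)/0.02831 = 0.06097/0.02831 = 2.15.
p-value = 2·P(Z > 2.153) ≈ 0.0313.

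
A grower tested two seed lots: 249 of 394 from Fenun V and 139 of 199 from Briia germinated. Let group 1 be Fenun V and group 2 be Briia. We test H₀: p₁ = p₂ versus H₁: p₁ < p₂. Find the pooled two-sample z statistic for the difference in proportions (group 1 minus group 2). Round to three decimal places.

z = -1.608

p̂₁ = 249/394 ≈ 0.63198, p̂₂ = 139/199 ≈ 0.69849.
Pooled p̂ = (249+139)/(394+199) = 388/593 = 0.65430.
SE = √(p̂(1−p̂)(1/n₁+1/n₂)) = √(0.65430·0.34570·0.0075632) = √(0.00171073) = 0.04136.
z = (0.63198 − 0.69849)/0.04136 = -0.06651/0.04136 = -1.608.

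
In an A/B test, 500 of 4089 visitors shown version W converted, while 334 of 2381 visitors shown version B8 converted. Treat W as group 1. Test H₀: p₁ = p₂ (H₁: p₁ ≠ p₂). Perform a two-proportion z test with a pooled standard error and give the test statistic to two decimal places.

p̂₁ = 500/4089 = 0.12228, p̂₂ = 334/2381 = 0.14028.
Pooled p̂ = (500+334)/(4089+2381) = 834/6470 = 0.12890.
SE = √(0.112287 × 0.00066455) = 0.00864.
z = (0.12228 − 0.14028)/0.00864 = -0.01800/0.00864 = -2.08.
p-value = 2·P(Z > 2.084) ≈ 0.0372.

z = -2.08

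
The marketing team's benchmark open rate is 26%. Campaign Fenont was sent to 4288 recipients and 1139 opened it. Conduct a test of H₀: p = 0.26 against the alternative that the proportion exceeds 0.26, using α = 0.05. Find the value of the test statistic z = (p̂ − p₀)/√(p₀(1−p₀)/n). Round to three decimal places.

z = 0.840

p̂ = 1139/4288 ≈ 0.265625.
SE = √(p₀(1−p₀)/n) = √(0.1924/4288) = 0.006698.
z = (0.265625 − 0.26)/0.006698 = 0.005625/0.006698 = 0.840.
p-value = P(Z > 0.840) ≈ 0.2005; since p > α = 0.05, fail to reject H₀.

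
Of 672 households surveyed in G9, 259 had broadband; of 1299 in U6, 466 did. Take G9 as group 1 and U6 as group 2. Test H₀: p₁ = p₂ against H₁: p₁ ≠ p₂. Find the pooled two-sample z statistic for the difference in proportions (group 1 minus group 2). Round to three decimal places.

z = 1.164

p̂₁ = 259/672 = 0.385417, p̂₂ = 466/1299 = 0.358737.
Pooled p̂ = (259+466)/(672+1299) = 725/1971 = 0.367834.
SE = √(p̂(1−p̂)(1/n₁+1/n₂)) = √(0.367834·0.632166·0.00225792) = √(0.000525038) = 0.022914.
z = (0.385417 − 0.358737)/0.022914 = 0.026680/0.022914 = 1.164.
Two-sided p-value ≈ 2·Φ(−1.164) = 0.2443.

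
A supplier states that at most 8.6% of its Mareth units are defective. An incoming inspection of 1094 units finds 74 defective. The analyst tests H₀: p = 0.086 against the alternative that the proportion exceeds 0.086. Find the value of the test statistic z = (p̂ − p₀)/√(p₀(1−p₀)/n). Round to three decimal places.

z = -2.166

p̂ = 74/1094 = 0.067642.
Standard error under H₀: √(0.086×0.914/1094) = 0.008476.
z = (0.067642 − 0.086)/0.008476 = -0.018358/0.008476 = -2.166.
p-value = P(Z > -2.166) ≈ 0.9848.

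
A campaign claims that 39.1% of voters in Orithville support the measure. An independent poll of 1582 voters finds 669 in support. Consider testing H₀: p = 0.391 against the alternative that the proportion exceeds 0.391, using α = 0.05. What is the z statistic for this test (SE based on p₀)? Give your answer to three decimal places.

z = 2.599

p̂ = 669/1582 = 0.422882.
SE = √(p₀(1−p₀)/n) = √(0.23812/1582) = 0.012269.
z = (0.422882 − 0.391)/0.012269 = 0.031882/0.012269 = 2.599.
p-value = P(Z > 2.599) ≈ 0.0047, so at α = 0.05 we reject H₀.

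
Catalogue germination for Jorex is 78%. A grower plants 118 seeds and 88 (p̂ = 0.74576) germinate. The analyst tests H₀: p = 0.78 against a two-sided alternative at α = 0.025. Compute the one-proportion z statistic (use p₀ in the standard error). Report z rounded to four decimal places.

z = -0.8978

p̂ = 88/118 = 0.745763.
SE = √(p₀(1−p₀)/n) = √(0.1716/118) = 0.038134.
z = (0.745763 − 0.78)/0.038134 = -0.034237/0.038134 = -0.8978.
Two-sided p-value ≈ 2·Φ(−0.898) = 0.3693, so at α = 0.025 we fail to reject H₀.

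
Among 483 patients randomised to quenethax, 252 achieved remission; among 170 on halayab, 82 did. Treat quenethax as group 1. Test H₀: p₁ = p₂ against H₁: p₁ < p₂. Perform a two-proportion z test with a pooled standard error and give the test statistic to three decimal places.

p̂₁ = 252/483 = 0.52174, p̂₂ = 82/170 = 0.48235.
Pooled p̂ = (252+82)/(483+170) = 334/653 = 0.51149.
SE = √(0.249868 × 0.00795275) = 0.04458.
z = (0.52174 − 0.48235)/0.04458 = 0.03939/0.04458 = 0.884.
p-value = P(Z < 0.884) ≈ 0.8115.

z = 0.884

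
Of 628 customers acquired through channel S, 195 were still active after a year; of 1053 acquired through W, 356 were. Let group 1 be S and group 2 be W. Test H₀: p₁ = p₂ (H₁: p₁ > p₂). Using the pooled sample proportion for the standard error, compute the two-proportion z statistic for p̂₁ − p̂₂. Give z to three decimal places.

p̂₁ = 195/628 = 0.31051, p̂₂ = 356/1053 = 0.33808.
Pooled p̂ = (195+356)/(628+1053) = 551/1681 = 0.32778.
SE = √(p̂(1−p̂)(1/n₁+1/n₂)) = √(0.32778·0.67222·0.00254202) = √(0.000560111) = 0.02367.
z = (0.31051 − 0.33808)/0.02367 = -0.02757/0.02367 = -1.165.
p-value = P(Z > -1.165) ≈ 0.8780.

z = -1.165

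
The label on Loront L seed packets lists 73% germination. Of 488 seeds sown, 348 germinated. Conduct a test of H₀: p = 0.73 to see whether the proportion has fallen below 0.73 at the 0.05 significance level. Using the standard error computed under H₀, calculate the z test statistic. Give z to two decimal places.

p̂ = 348/488 ≈ 0.7131.
Under H₀, SE = √(0.73·0.27/488) = √(0.000403893) = 0.0201.
z = (0.7131 − 0.73)/0.0201 = -0.0169/0.0201 = -0.84.
p-value = P(Z < -0.840) ≈ 0.2004; since p > α = 0.05, fail to reject H₀.

z = -0.84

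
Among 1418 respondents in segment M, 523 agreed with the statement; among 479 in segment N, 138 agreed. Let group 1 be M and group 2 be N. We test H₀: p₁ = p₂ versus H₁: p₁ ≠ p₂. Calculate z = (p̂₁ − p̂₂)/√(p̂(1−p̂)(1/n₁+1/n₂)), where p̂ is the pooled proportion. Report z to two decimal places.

z = 3.21

p̂₁ = 523/1418 ≈ 0.36883, p̂₂ = 138/479 ≈ 0.28810.
Pooled p̂ = (523+138)/(1418+479) = 661/1897 = 0.34844.
SE = √(0.227031 × 0.0027929) = 0.02518.
z = (0.36883 − 0.28810)/0.02518 = 0.08073/0.02518 = 3.21.
p-value = 2·P(Z > 3.206) ≈ 0.0013.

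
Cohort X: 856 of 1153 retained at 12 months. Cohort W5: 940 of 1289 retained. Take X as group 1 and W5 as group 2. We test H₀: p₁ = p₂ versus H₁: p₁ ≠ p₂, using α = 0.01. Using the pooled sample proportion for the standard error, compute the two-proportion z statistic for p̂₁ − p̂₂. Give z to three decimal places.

z = 0.736

p̂₁ = 856/1153 = 0.74241, p̂₂ = 940/1289 = 0.72925.
Pooled p̂ = (856+940)/(1153+1289) = 1796/2442 = 0.73546.
SE = √(0.194557 × 0.0016431) = 0.01788.
z = (0.74241 − 0.72925)/0.01788 = 0.01316/0.01788 = 0.736.
p-value = 2·P(Z > 0.736) ≈ 0.4616, so at α = 0.01 we fail to reject H₀.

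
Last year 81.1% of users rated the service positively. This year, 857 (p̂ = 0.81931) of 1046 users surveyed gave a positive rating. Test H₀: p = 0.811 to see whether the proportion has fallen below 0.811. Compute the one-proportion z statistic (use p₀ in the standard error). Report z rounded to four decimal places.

p̂ = 857/1046 ≈ 0.8193117.
Standard error under H₀: √(0.811×0.189/1046) = 0.0121053.
z = (0.8193117 − 0.811)/0.0121053 = 0.0083117/0.0121053 = 0.6866.
p-value = P(Z < 0.687) ≈ 0.7538.

z = 0.6866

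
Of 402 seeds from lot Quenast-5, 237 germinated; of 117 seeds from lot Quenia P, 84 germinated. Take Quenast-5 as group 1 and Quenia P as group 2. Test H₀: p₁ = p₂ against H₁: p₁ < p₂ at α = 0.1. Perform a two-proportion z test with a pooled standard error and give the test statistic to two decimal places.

p̂₁ = 237/402 = 0.5896, p̂₂ = 84/117 = 0.7179.
Pooled p̂ = (237+84)/(402+117) = 321/519 = 0.6185.
SE = √(0.235958 × 0.0110346) = 0.0510.
z = (0.5896 − 0.7179)/0.0510 = -0.1283/0.0510 = -2.52.
p-value = P(Z < -2.516) ≈ 0.0059, so at α = 0.1 we reject H₀.

z = -2.52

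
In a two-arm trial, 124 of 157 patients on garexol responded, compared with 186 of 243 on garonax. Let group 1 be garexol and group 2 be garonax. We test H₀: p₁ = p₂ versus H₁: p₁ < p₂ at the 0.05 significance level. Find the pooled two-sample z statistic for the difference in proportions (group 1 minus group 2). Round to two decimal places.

z = 0.57

p̂₁ = 124/157 ≈ 0.7898, p̂₂ = 186/243 ≈ 0.7654.
Pooled p̂ = (124+186)/(157+243) = 310/400 = 0.7750.
SE = √(p̂(1−p̂)(1/n₁+1/n₂)) = √(0.7750·0.2250·0.0104847) = √(0.00182826) = 0.0428.
z = (0.7898 − 0.7654)/0.0428 = 0.0244/0.0428 = 0.57.
p-value = P(Z < 0.570) ≈ 0.7157; since p > α = 0.05, fail to reject H₀.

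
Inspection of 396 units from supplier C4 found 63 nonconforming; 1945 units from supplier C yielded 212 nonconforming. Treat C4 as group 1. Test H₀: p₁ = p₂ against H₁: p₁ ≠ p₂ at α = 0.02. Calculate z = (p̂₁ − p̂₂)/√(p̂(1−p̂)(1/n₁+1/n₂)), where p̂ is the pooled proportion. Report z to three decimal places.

p̂₁ = 63/396 ≈ 0.15909, p̂₂ = 212/1945 ≈ 0.10900.
Pooled p̂ = (63+212)/(396+1945) = 275/2341 = 0.11747.
SE = √(p̂(1−p̂)(1/n₁+1/n₂)) = √(0.11747·0.88253·0.00303939) = √(0.000315099) = 0.01775.
z = (0.15909 − 0.10900)/0.01775 = 0.05009/0.01775 = 2.822.
p-value = 2·P(Z > 2.822) ≈ 0.0048; since p < α = 0.02, reject H₀.

z = 2.822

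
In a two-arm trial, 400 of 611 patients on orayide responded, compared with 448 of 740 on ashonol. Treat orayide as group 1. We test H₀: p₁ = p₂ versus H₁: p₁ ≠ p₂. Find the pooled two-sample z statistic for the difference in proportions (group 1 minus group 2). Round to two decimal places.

z = 1.86

p̂₁ = 400/611 = 0.65466, p̂₂ = 448/740 = 0.60541.
Pooled p̂ = (400+448)/(611+740) = 848/1351 = 0.62768.
SE = √(0.233697 × 0.00298801) = 0.02643.
z = (0.65466 − 0.60541)/0.02643 = 0.04925/0.02643 = 1.86.
Two-sided p-value ≈ 2·Φ(−1.864) = 0.0623.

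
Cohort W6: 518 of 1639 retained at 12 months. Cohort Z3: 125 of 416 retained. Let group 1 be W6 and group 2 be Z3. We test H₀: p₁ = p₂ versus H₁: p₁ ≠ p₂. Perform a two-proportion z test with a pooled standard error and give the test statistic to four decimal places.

p̂₁ = 518/1639 = 0.316046, p̂₂ = 125/416 = 0.300481.
Pooled p̂ = (518+125)/(1639+416) = 643/2055 = 0.312895.
SE = √(p̂(1−p̂)(1/n₁+1/n₂)) = √(0.312895·0.687105·0.00301397) = √(0.00064798) = 0.025455.
z = (0.316046 − 0.300481)/0.025455 = 0.015565/0.025455 = 0.6115.

z = 0.6115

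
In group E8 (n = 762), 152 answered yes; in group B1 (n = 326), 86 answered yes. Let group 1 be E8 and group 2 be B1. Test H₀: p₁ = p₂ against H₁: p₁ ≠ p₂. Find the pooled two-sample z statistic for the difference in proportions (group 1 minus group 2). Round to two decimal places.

p̂₁ = 152/762 = 0.1995, p̂₂ = 86/326 = 0.2638.
Pooled p̂ = (152+86)/(762+326) = 238/1088 = 0.2188.
SE = √(0.170898 × 0.00437982) = 0.0274.
z = (0.1995 − 0.2638)/0.0274 = -0.0643/0.0274 = -2.35.
Two-sided p-value ≈ 2·Φ(−2.351) = 0.0187.

z = -2.35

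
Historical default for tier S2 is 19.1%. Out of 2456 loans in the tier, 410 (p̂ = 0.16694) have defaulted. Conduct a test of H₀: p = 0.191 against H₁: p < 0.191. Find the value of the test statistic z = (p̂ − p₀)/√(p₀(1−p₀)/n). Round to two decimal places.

p̂ = 410/2456 = 0.16694.
Under H₀, SE = √(0.191·0.809/2456) = √(6.29149e-05) = 0.00793.
z = (0.16694 − 0.191)/0.00793 = -0.02406/0.00793 = -3.03.

z = -3.03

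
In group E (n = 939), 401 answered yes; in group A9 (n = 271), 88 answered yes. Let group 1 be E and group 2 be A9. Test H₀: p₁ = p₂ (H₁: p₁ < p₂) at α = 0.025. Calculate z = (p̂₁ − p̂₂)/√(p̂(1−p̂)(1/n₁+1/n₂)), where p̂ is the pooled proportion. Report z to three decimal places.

p̂₁ = 401/939 = 0.42705, p̂₂ = 88/271 = 0.32472.
Pooled p̂ = (401+88)/(939+271) = 489/1210 = 0.40413.
SE = √(0.240809 × 0.004755) = 0.03384.
z = (0.42705 − 0.32472)/0.03384 = 0.10233/0.03384 = 3.024.
p-value = P(Z < 3.024) ≈ 0.9988, so at α = 0.025 we fail to reject H₀.

z = 3.024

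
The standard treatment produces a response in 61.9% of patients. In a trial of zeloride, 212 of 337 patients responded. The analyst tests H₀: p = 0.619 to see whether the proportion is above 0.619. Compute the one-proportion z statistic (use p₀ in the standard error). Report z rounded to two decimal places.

z = 0.38

p̂ = 212/337 ≈ 0.6291.
SE = √(p₀(1−p₀)/n) = √(0.23584/337) = 0.0265.
z = (0.6291 − 0.619)/0.0265 = 0.0101/0.0265 = 0.38.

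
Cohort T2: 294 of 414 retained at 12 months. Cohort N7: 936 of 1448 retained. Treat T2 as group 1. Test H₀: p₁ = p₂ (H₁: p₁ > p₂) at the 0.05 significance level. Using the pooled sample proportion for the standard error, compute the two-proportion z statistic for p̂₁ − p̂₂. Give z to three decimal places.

z = 2.415

p̂₁ = 294/414 ≈ 0.71014, p̂₂ = 936/1448 ≈ 0.64641.
Pooled p̂ = (294+936)/(414+1448) = 1230/1862 = 0.66058.
SE = √(0.224214 × 0.00310607) = 0.02639.
z = (0.71014 − 0.64641)/0.02639 = 0.06373/0.02639 = 2.415.
p-value = P(Z > 2.415) ≈ 0.0079; since p < α = 0.05, reject H₀.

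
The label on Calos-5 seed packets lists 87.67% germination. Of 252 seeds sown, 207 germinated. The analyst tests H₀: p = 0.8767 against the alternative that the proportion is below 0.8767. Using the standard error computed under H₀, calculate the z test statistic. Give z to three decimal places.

p̂ = 207/252 ≈ 0.82143.
Under H₀, SE = √(0.8767·0.1233/252) = √(0.000428957) = 0.02071.
z = (0.82143 − 0.8767)/0.02071 = -0.05527/0.02071 = -2.669.

z = -2.669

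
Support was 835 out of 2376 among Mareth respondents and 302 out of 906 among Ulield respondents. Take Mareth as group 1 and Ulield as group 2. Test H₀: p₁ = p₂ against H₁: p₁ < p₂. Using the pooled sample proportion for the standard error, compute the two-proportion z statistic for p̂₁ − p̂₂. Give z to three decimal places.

p̂₁ = 835/2376 = 0.35143, p̂₂ = 302/906 = 0.33333.
Pooled p̂ = (835+302)/(2376+906) = 1137/3282 = 0.34644.
SE = √(0.226418 × 0.00152463) = 0.01858.
z = (0.35143 − 0.33333)/0.01858 = 0.01810/0.01858 = 0.974.
p-value = P(Z < 0.974) ≈ 0.8350.

z = 0.974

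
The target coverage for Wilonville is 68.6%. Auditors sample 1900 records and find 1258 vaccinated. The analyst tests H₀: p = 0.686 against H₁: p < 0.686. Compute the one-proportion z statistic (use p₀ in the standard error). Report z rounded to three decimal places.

p̂ = 1258/1900 = 0.662105.
Under H₀, SE = √(0.686·0.314/1900) = √(0.000113371) = 0.010648.
z = (0.662105 − 0.686)/0.010648 = -0.023895/0.010648 = -2.244.

z = -2.244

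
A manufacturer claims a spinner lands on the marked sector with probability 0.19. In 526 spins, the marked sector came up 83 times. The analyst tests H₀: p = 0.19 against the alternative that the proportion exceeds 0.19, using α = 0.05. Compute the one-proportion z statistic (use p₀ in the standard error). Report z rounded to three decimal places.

z = -1.883

p̂ = 83/526 ≈ 0.15779.
Standard error under H₀: √(0.19×0.81/526) = 0.01711.
z = (0.15779 − 0.19)/0.01711 = -0.03221/0.01711 = -1.883.
p-value = P(Z > -1.883) ≈ 0.9701. With α = 0.05, fail to reject H₀.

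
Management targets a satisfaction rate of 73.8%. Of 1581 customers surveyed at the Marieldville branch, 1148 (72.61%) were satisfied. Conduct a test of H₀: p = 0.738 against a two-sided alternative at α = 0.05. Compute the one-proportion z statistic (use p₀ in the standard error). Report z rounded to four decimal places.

p̂ = 1148/1581 ≈ 0.726123.
Standard error under H₀: √(0.738×0.262/1581) = 0.011059.
z = (0.726123 − 0.738)/0.011059 = -0.011877/0.011059 = -1.0740.
Two-sided p-value ≈ 2·Φ(−1.074) = 0.2828; since p > α = 0.05, fail to reject H₀.

z = -1.0740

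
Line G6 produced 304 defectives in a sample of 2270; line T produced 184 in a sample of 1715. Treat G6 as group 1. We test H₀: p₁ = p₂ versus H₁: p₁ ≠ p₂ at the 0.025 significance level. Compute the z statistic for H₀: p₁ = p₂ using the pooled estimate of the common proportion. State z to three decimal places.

z = 2.539

p̂₁ = 304/2270 ≈ 0.13392, p̂₂ = 184/1715 ≈ 0.10729.
Pooled p̂ = (304+184)/(2270+1715) = 488/3985 = 0.12246.
SE = √(p̂(1−p̂)(1/n₁+1/n₂)) = √(0.12246·0.87754·0.00102362) = √(0.000110001) = 0.01049.
z = (0.13392 − 0.10729)/0.01049 = 0.02663/0.01049 = 2.539.
Two-sided p-value ≈ 2·Φ(−2.539) = 0.0111. With α = 0.025, reject H₀.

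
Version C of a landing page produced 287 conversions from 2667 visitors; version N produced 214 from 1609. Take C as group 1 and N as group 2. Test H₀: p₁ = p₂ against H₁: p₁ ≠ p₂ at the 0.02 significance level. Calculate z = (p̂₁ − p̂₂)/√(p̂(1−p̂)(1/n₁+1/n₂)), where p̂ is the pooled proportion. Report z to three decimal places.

p̂₁ = 287/2667 = 0.10761, p̂₂ = 214/1609 = 0.13300.
Pooled p̂ = (287+214)/(2667+1609) = 501/4276 = 0.11717.
SE = √(p̂(1−p̂)(1/n₁+1/n₂)) = √(0.11717·0.88283·0.000996457) = √(0.000103071) = 0.01015.
z = (0.10761 − 0.13300)/0.01015 = -0.02539/0.01015 = -2.501.
Two-sided p-value ≈ 2·Φ(−2.501) = 0.0124; since p < α = 0.02, reject H₀.

z = -2.501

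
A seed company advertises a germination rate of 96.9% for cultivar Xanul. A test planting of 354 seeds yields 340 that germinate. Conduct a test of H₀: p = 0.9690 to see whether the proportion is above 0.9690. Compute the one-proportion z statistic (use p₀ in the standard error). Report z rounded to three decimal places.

z = -0.928

p̂ = 340/354 ≈ 0.96045.
Under H₀, SE = √(0.969·0.031/354) = √(8.48559e-05) = 0.00921.
z = (0.96045 − 0.969)/0.00921 = -0.00855/0.00921 = -0.928.
p-value = P(Z > -0.928) ≈ 0.8233.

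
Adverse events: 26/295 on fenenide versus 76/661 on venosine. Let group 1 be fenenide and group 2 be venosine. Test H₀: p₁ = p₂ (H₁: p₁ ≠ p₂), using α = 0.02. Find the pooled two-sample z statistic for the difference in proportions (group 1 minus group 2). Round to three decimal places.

p̂₁ = 26/295 = 0.088136, p̂₂ = 76/661 = 0.114977.
Pooled p̂ = (26+76)/(295+661) = 102/956 = 0.106695.
SE = √(p̂(1−p̂)(1/n₁+1/n₂)) = √(0.106695·0.893305·0.00490269) = √(0.000467279) = 0.021617.
z = (0.088136 − 0.114977)/0.021617 = -0.026841/0.021617 = -1.242.
Two-sided p-value ≈ 2·Φ(−1.242) = 0.2143, so at α = 0.02 we fail to reject H₀.

z = -1.242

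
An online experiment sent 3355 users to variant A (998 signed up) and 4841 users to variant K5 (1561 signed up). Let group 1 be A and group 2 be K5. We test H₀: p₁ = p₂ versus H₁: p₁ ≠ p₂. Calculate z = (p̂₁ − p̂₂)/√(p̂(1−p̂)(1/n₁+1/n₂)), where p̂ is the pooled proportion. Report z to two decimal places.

p̂₁ = 998/3355 ≈ 0.2975, p̂₂ = 1561/4841 ≈ 0.3225.
Pooled p̂ = (998+1561)/(3355+4841) = 2559/8196 = 0.3122.
SE = √(p̂(1−p̂)(1/n₁+1/n₂)) = √(0.3122·0.6878·0.000504631) = √(0.000108365) = 0.0104.
z = (0.2975 − 0.3225)/0.0104 = -0.0250/0.0104 = -2.40.
Two-sided p-value ≈ 2·Φ(−2.400) = 0.0164.

z = -2.40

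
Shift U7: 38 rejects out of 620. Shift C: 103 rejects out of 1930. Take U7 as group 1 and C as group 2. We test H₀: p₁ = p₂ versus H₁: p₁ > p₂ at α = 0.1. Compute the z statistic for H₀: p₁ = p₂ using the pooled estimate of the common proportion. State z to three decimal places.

z = 0.751

p̂₁ = 38/620 ≈ 0.06129, p̂₂ = 103/1930 ≈ 0.05337.
Pooled p̂ = (38+103)/(620+1930) = 141/2550 = 0.05529.
SE = √(p̂(1−p̂)(1/n₁+1/n₂)) = √(0.05529·0.94471·0.00213104) = √(0.000111318) = 0.01055.
z = (0.06129 − 0.05337)/0.01055 = 0.00792/0.01055 = 0.751.
p-value = P(Z > 0.751) ≈ 0.2264. With α = 0.1, fail to reject H₀.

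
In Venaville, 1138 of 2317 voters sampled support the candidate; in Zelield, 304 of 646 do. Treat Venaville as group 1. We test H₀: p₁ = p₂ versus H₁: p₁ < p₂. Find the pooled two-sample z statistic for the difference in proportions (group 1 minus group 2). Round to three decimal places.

z = 0.925

p̂₁ = 1138/2317 = 0.491152, p̂₂ = 304/646 = 0.470588.
Pooled p̂ = (1138+304)/(2317+646) = 1442/2963 = 0.486669.
SE = √(0.249822 × 0.00197958) = 0.022238.
z = (0.491152 − 0.470588)/0.022238 = 0.020564/0.022238 = 0.925.
p-value = P(Z < 0.925) ≈ 0.8224.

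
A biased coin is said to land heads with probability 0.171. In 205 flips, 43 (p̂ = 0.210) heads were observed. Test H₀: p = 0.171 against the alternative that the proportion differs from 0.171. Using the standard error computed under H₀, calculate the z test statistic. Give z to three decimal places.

p̂ = 43/205 ≈ 0.20976.
Under H₀, SE = √(0.171·0.829/205) = √(0.000691507) = 0.02630.
z = (0.20976 − 0.171)/0.02630 = 0.03876/0.02630 = 1.474.

z = 1.474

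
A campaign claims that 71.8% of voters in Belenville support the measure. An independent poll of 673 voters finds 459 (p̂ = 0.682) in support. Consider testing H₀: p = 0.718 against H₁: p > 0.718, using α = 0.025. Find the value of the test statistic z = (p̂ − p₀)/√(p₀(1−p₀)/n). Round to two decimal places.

p̂ = 459/673 = 0.68202.
Under H₀, SE = √(0.718·0.282/673) = √(0.000300856) = 0.01735.
z = (0.68202 − 0.718)/0.01735 = -0.03598/0.01735 = -2.07.
p-value = P(Z > -2.074) ≈ 0.9810. With α = 0.025, fail to reject H₀.

z = -2.07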